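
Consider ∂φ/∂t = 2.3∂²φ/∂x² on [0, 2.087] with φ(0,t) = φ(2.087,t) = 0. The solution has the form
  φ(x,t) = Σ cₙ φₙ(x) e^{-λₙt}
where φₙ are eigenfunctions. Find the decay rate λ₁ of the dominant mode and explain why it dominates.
Eigenvalues: λₙ = 2.3n²π²/2.087².
First three modes:
  n=1: λ₁ = 2.3π²/2.087² ≈ 5.212
  n=2: λ₂ = 9.2π²/2.087² ≈ 20.847 (4× faster decay)
  n=3: λ₃ = 20.7π²/2.087² ≈ 46.906 (9× faster decay)
As t → ∞, higher modes decay exponentially faster. The n=1 mode dominates: φ ~ c₁ sin(πx/2.087) e^{-λ₁t}.
Decay rate: λ₁ = 2.3π²/2.087² ≈ 5.212.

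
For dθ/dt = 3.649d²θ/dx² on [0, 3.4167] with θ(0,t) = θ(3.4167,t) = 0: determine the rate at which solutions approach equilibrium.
Eigenvalues: λₙ = 3.649n²π²/3.4167².
First three modes:
  n=1: λ₁ = 3.649π²/3.4167² ≈ 3.085
  n=2: λ₂ = 14.596π²/3.4167² ≈ 12.34 (4× faster decay)
  n=3: λ₃ = 32.841π²/3.4167² ≈ 27.765 (9× faster decay)
As t → ∞, higher modes decay exponentially faster. The n=1 mode dominates: θ ~ c₁ sin(πx/3.4167) e^{-λ₁t}.
Decay rate: λ₁ = 3.649π²/3.4167² ≈ 3.085.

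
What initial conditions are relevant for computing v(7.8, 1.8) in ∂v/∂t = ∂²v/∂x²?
The entire real line. The heat equation has infinite propagation speed: any initial disturbance instantly affects all points (though exponentially small far away).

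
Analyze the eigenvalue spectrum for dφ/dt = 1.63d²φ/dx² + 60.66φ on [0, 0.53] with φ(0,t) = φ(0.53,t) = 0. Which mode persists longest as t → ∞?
Eigenvalues: λₙ = 1.63n²π²/0.53² - 60.66.
First three modes:
  n=1: λ₁ = 1.63π²/0.53² - 60.66 ≈ -3.389
  n=2: λ₂ = 6.52π²/0.53² - 60.66 ≈ 168.424
  n=3: λ₃ = 14.67π²/0.53² - 60.66 ≈ 454.78
Since 1.63π²/0.53² ≈ 57.271 < 60.66, λ₁ < 0.
The n=1 mode grows fastest (−λₙ is largest for n=1) → dominates.
Asymptotic: φ ~ c₁ sin(πx/0.53) e^{3.389t} (exponential growth at rate −λ₁ ≈ 3.389).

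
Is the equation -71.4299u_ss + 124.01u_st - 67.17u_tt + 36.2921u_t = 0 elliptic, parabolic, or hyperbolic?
Computing B² - 4AC with A = -71.4299, B = 124.01, C = -67.17: discriminant = -3813.305432 (negative). Answer: elliptic.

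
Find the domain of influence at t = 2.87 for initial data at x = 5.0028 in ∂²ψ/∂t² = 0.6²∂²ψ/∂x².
Domain of influence: [3.2808, 6.7248]. Data at x = 5.0028 spreads outward at speed 0.6.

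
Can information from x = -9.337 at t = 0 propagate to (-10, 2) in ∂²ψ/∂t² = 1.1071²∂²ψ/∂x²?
Yes. The domain of dependence is [-12.2142, -7.7858], and -9.337 ∈ [-12.2142, -7.7858].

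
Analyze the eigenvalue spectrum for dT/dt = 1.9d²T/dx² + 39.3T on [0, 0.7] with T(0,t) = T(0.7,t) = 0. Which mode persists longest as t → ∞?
Eigenvalues: λₙ = 1.9n²π²/0.7² - 39.3.
First three modes:
  n=1: λ₁ = 1.9π²/0.7² - 39.3 ≈ -1.03
  n=2: λ₂ = 7.6π²/0.7² - 39.3 ≈ 113.78
  n=3: λ₃ = 17.1π²/0.7² - 39.3 ≈ 305.129
Since 1.9π²/0.7² ≈ 38.27 < 39.3, λ₁ < 0.
The n=1 mode grows fastest (−λₙ is largest for n=1) → dominates.
Asymptotic: T ~ c₁ sin(πx/0.7) e^{1.03t} (exponential growth at rate −λ₁ ≈ 1.03).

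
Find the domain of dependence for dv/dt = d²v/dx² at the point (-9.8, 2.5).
The entire real line. The heat equation has infinite propagation speed: any initial disturbance instantly affects all points (though exponentially small far away).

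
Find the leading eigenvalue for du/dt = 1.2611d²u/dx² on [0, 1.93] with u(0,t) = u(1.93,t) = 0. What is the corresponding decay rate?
Eigenvalues: λₙ = 1.2611n²π²/1.93².
First three modes:
  n=1: λ₁ = 1.2611π²/1.93² ≈ 3.341
  n=2: λ₂ = 5.0444π²/1.93² ≈ 13.366 (4× faster decay)
  n=3: λ₃ = 11.3499π²/1.93² ≈ 30.073 (9× faster decay)
As t → ∞, higher modes decay exponentially faster. The n=1 mode dominates: u ~ c₁ sin(πx/1.93) e^{-λ₁t}.
Decay rate: λ₁ = 1.2611π²/1.93² ≈ 3.341.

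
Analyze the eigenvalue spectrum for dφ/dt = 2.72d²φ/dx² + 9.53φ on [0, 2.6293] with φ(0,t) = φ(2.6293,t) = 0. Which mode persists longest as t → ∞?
Eigenvalues: λₙ = 2.72n²π²/2.6293² - 9.53.
First three modes:
  n=1: λ₁ = 2.72π²/2.6293² - 9.53 ≈ -5.647
  n=2: λ₂ = 10.88π²/2.6293² - 9.53 ≈ 6.003
  n=3: λ₃ = 24.48π²/2.6293² - 9.53 ≈ 25.419
Since 2.72π²/2.6293² ≈ 3.883 < 9.53, λ₁ < 0.
The n=1 mode grows fastest (−λₙ is largest for n=1) → dominates.
Asymptotic: φ ~ c₁ sin(πx/2.6293) e^{5.647t} (exponential growth at rate −λ₁ ≈ 5.647).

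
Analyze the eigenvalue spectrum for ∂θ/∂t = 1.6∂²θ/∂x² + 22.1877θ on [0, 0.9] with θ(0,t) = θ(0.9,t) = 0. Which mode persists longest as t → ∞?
Eigenvalues: λₙ = 1.6n²π²/0.9² - 22.1877.
First three modes:
  n=1: λ₁ = 1.6π²/0.9² - 22.1877 ≈ -2.692
  n=2: λ₂ = 6.4π²/0.9² - 22.1877 ≈ 55.794
  n=3: λ₃ = 14.4π²/0.9² - 22.1877 ≈ 153.272
Since 1.6π²/0.9² ≈ 19.496 < 22.1877, λ₁ < 0.
The n=1 mode grows fastest (−λₙ is largest for n=1) → dominates.
Asymptotic: θ ~ c₁ sin(πx/0.9) e^{2.692t} (exponential growth at rate −λ₁ ≈ 2.692).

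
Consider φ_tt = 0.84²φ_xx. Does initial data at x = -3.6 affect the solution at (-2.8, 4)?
Yes. The domain of dependence is [-6.16, 0.56], and -3.6 ∈ [-6.16, 0.56].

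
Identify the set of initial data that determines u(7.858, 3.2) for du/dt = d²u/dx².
The entire real line. The heat equation has infinite propagation speed: any initial disturbance instantly affects all points (though exponentially small far away).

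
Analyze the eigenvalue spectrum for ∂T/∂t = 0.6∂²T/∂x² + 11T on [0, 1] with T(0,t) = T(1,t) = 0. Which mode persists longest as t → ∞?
Eigenvalues: λₙ = 0.6n²π²/1² - 11.
First three modes:
  n=1: λ₁ = 0.6π² - 11 ≈ -5.078
  n=2: λ₂ = 2.4π² - 11 ≈ 12.687
  n=3: λ₃ = 5.4π² - 11 ≈ 42.296
Since 0.6π² ≈ 5.922 < 11, λ₁ < 0.
The n=1 mode grows fastest (−λₙ is largest for n=1) → dominates.
Asymptotic: T ~ c₁ sin(πx/1) e^{5.078t} (exponential growth at rate −λ₁ ≈ 5.078).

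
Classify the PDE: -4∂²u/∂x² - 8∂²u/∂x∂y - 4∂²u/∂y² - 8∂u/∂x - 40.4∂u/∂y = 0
A = -4, B = -8, C = -4. Discriminant B² - 4AC = 0. Since 0 = 0, parabolic.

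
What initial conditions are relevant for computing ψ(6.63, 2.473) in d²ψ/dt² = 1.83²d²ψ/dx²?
Domain of dependence: [2.10441, 11.15559]. Signals travel at speed 1.83, so data within |x - 6.63| ≤ 1.83·2.473 = 4.52559 can reach the point.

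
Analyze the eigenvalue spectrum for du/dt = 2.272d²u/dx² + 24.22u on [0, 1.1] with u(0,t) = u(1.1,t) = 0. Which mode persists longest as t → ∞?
Eigenvalues: λₙ = 2.272n²π²/1.1² - 24.22.
First three modes:
  n=1: λ₁ = 2.272π²/1.1² - 24.22 ≈ -5.688
  n=2: λ₂ = 9.088π²/1.1² - 24.22 ≈ 49.908
  n=3: λ₃ = 20.448π²/1.1² - 24.22 ≈ 142.568
Since 2.272π²/1.1² ≈ 18.532 < 24.22, λ₁ < 0.
The n=1 mode grows fastest (−λₙ is largest for n=1) → dominates.
Asymptotic: u ~ c₁ sin(πx/1.1) e^{5.688t} (exponential growth at rate −λ₁ ≈ 5.688).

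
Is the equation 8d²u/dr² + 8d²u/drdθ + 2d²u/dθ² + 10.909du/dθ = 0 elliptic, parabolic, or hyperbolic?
Computing B² - 4AC with A = 8, B = 8, C = 2: discriminant = 0 (zero). Answer: parabolic.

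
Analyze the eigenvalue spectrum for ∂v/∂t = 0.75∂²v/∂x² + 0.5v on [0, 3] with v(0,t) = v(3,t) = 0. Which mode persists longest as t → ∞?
Eigenvalues: λₙ = 0.75n²π²/3² - 0.5.
First three modes:
  n=1: λ₁ = 0.75π²/3² - 0.5 ≈ 0.322
  n=2: λ₂ = 3π²/3² - 0.5 ≈ 2.79
  n=3: λ₃ = 6.75π²/3² - 0.5 ≈ 6.902
Since 0.75π²/3² ≈ 0.822 > 0.5, all λₙ > 0.
The n=1 mode decays slowest → dominates as t → ∞.
Asymptotic: v ~ c₁ sin(πx/3) e^{-λ₁t} with decay rate λ₁ ≈ 0.322.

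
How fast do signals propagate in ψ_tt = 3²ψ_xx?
Speed = 3. Information travels along characteristics x = x₀ ± 3t.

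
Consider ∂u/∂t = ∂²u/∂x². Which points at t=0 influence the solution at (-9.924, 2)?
The entire real line. The heat equation has infinite propagation speed: any initial disturbance instantly affects all points (though exponentially small far away).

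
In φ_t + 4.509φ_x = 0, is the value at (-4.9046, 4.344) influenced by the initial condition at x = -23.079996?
No. Only data at x = -24.491696 affects (-4.9046, 4.344). Advection has one-way propagation along characteristics.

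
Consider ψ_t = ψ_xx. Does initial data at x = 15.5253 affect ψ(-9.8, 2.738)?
Yes, for any finite x. The heat equation has infinite propagation speed, so all initial data affects all points at any t > 0.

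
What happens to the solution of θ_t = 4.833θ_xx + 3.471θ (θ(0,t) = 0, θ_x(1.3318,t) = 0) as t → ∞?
θ → 0. Diffusion dominates reaction (r=3.471 < κπ²/(4L²)≈6.72); solution decays.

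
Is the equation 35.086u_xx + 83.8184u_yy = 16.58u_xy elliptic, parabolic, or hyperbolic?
Rewriting in standard form: 35.086u_xx - 16.58u_xy + 83.8184u_yy = 0. Computing B² - 4AC with A = 35.086, B = -16.58, C = 83.8184: discriminant = -11488.5131296 (negative). Answer: elliptic.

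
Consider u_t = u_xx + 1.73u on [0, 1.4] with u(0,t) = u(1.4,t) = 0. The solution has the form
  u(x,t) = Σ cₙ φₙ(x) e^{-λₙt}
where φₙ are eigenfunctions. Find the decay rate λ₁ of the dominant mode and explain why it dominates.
Eigenvalues: λₙ = n²π²/1.4² - 1.73.
First three modes:
  n=1: λ₁ = π²/1.4² - 1.73 ≈ 3.306
  n=2: λ₂ = 4π²/1.4² - 1.73 ≈ 18.412
  n=3: λ₃ = 9π²/1.4² - 1.73 ≈ 43.59
Since π²/1.4² ≈ 5.036 > 1.73, all λₙ > 0.
The n=1 mode decays slowest → dominates as t → ∞.
Asymptotic: u ~ c₁ sin(πx/1.4) e^{-λ₁t} with decay rate λ₁ ≈ 3.306.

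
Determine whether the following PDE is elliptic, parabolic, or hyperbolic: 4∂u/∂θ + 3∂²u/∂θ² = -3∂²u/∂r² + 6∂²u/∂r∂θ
Rewriting in standard form: 3∂²u/∂r² - 6∂²u/∂r∂θ + 3∂²u/∂θ² + 4∂u/∂θ = 0. Coefficients: A = 3, B = -6, C = 3. B² - 4AC = 0, which is zero, so the equation is parabolic.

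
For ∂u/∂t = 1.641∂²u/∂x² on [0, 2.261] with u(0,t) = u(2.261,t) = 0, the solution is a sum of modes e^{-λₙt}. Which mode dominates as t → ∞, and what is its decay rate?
Eigenvalues: λₙ = 1.641n²π²/2.261².
First three modes:
  n=1: λ₁ = 1.641π²/2.261² ≈ 3.168
  n=2: λ₂ = 6.564π²/2.261² ≈ 12.673 (4× faster decay)
  n=3: λ₃ = 14.769π²/2.261² ≈ 28.513 (9× faster decay)
As t → ∞, higher modes decay exponentially faster. The n=1 mode dominates: u ~ c₁ sin(πx/2.261) e^{-λ₁t}.
Decay rate: λ₁ = 1.641π²/2.261² ≈ 3.168.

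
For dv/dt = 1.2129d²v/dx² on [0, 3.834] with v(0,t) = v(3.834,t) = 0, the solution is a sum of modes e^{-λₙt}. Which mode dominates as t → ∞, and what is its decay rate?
Eigenvalues: λₙ = 1.2129n²π²/3.834².
First three modes:
  n=1: λ₁ = 1.2129π²/3.834² ≈ 0.814
  n=2: λ₂ = 4.8516π²/3.834² ≈ 3.257 (4× faster decay)
  n=3: λ₃ = 10.9161π²/3.834² ≈ 7.329 (9× faster decay)
As t → ∞, higher modes decay exponentially faster. The n=1 mode dominates: v ~ c₁ sin(πx/3.834) e^{-λ₁t}.
Decay rate: λ₁ = 1.2129π²/3.834² ≈ 0.814.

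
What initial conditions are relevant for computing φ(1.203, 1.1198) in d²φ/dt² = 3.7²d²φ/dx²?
Domain of dependence: [-2.94026, 5.34626]. Signals travel at speed 3.7, so data within |x - 1.203| ≤ 3.7·1.1198 = 4.14326 can reach the point.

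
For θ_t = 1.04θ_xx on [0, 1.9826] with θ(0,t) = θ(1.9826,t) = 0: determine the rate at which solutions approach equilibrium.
Eigenvalues: λₙ = 1.04n²π²/1.9826².
First three modes:
  n=1: λ₁ = 1.04π²/1.9826² ≈ 2.611
  n=2: λ₂ = 4.16π²/1.9826² ≈ 10.445 (4× faster decay)
  n=3: λ₃ = 9.36π²/1.9826² ≈ 23.502 (9× faster decay)
As t → ∞, higher modes decay exponentially faster. The n=1 mode dominates: θ ~ c₁ sin(πx/1.9826) e^{-λ₁t}.
Decay rate: λ₁ = 1.04π²/1.9826² ≈ 2.611.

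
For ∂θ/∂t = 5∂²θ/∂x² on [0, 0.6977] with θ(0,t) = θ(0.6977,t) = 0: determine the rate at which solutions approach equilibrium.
Eigenvalues: λₙ = 5n²π²/0.6977².
First three modes:
  n=1: λ₁ = 5π²/0.6977² ≈ 101.375
  n=2: λ₂ = 20π²/0.6977² ≈ 405.501 (4× faster decay)
  n=3: λ₃ = 45π²/0.6977² ≈ 912.378 (9× faster decay)
As t → ∞, higher modes decay exponentially faster. The n=1 mode dominates: θ ~ c₁ sin(πx/0.6977) e^{-λ₁t}.
Decay rate: λ₁ = 5π²/0.6977² ≈ 101.375.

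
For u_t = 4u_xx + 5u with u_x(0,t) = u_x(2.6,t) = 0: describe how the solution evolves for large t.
u grows unboundedly. With Neumann BCs the constant mode has diffusion eigenvalue 0, so any r > 0 makes it grow like e^(5t); solution grows exponentially.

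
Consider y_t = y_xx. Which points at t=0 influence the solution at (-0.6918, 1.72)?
The entire real line. The heat equation has infinite propagation speed: any initial disturbance instantly affects all points (though exponentially small far away).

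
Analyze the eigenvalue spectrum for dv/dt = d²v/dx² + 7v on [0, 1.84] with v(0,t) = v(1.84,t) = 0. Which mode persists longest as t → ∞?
Eigenvalues: λₙ = n²π²/1.84² - 7.
First three modes:
  n=1: λ₁ = π²/1.84² - 7 ≈ -4.085
  n=2: λ₂ = 4π²/1.84² - 7 ≈ 4.661
  n=3: λ₃ = 9π²/1.84² - 7 ≈ 19.237
Since π²/1.84² ≈ 2.915 < 7, λ₁ < 0.
The n=1 mode grows fastest (−λₙ is largest for n=1) → dominates.
Asymptotic: v ~ c₁ sin(πx/1.84) e^{4.085t} (exponential growth at rate −λ₁ ≈ 4.085).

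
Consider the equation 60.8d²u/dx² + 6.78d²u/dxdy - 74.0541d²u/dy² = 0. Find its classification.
Hyperbolic. (A = 60.8, B = 6.78, C = -74.0541 gives B² - 4AC = 18055.92552.)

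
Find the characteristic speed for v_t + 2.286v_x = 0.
Speed = 2.286. Information travels along x - 2.286t = const (rightward).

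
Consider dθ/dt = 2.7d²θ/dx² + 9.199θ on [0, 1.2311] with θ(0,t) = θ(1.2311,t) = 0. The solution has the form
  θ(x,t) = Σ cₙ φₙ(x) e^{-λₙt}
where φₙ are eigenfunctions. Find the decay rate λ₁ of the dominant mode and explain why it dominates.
Eigenvalues: λₙ = 2.7n²π²/1.2311² - 9.199.
First three modes:
  n=1: λ₁ = 2.7π²/1.2311² - 9.199 ≈ 8.383
  n=2: λ₂ = 10.8π²/1.2311² - 9.199 ≈ 61.13
  n=3: λ₃ = 24.3π²/1.2311² - 9.199 ≈ 149.042
Since 2.7π²/1.2311² ≈ 17.582 > 9.199, all λₙ > 0.
The n=1 mode decays slowest → dominates as t → ∞.
Asymptotic: θ ~ c₁ sin(πx/1.2311) e^{-λ₁t} with decay rate λ₁ ≈ 8.383.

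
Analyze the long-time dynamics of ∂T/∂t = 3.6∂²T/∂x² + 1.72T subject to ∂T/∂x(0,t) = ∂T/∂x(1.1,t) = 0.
Long-time behavior: T grows unboundedly. With Neumann BCs the constant mode has diffusion eigenvalue 0, so any r > 0 makes it grow like e^(1.72t); solution grows exponentially.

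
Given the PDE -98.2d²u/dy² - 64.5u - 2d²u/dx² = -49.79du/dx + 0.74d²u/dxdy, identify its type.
Rewriting in standard form: -2d²u/dx² - 0.74d²u/dxdy - 98.2d²u/dy² + 49.79du/dx - 64.5u = 0. The second-order coefficients are A = -2, B = -0.74, C = -98.2. Since B² - 4AC = -785.0524 < 0, this is an elliptic PDE.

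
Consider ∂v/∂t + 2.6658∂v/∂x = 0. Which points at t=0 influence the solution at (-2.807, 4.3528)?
A single point: x = -14.41069424. The characteristic through (-2.807, 4.3528) is x - 2.6658t = const, so x = -2.807 - 2.6658·4.3528 = -14.41069424.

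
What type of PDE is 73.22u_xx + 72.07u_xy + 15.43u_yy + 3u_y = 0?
With A = 73.22, B = 72.07, C = 15.43, the discriminant is 674.9465. This is a hyperbolic PDE.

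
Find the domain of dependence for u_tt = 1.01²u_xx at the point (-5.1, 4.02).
Domain of dependence: [-9.1602, -1.0398]. Signals travel at speed 1.01, so data within |x - -5.1| ≤ 1.01·4.02 = 4.0602 can reach the point.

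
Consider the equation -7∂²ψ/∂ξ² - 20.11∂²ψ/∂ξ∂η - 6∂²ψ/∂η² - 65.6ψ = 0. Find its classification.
Hyperbolic. (A = -7, B = -20.11, C = -6 gives B² - 4AC = 236.4121.)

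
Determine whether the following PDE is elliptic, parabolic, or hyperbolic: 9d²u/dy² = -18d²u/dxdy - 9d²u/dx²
Rewriting in standard form: 9d²u/dx² + 18d²u/dxdy + 9d²u/dy² = 0. Coefficients: A = 9, B = 18, C = 9. B² - 4AC = 0, which is zero, so the equation is parabolic.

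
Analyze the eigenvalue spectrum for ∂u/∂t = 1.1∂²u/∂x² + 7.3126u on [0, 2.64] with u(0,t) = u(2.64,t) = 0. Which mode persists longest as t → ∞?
Eigenvalues: λₙ = 1.1n²π²/2.64² - 7.3126.
First three modes:
  n=1: λ₁ = 1.1π²/2.64² - 7.3126 ≈ -5.755
  n=2: λ₂ = 4.4π²/2.64² - 7.3126 ≈ -1.082
  n=3: λ₃ = 9.9π²/2.64² - 7.3126 ≈ 6.707
Since 1.1π²/2.64² ≈ 1.558 < 7.3126, λ₁ < 0.
The n=1 mode grows fastest (−λₙ is largest for n=1) → dominates.
Asymptotic: u ~ c₁ sin(πx/2.64) e^{5.755t} (exponential growth at rate −λ₁ ≈ 5.755).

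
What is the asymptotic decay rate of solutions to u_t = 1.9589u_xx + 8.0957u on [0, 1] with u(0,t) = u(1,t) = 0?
Eigenvalues: λₙ = 1.9589n²π²/1² - 8.0957.
First three modes:
  n=1: λ₁ = 1.9589π² - 8.0957 ≈ 11.238
  n=2: λ₂ = 7.8356π² - 8.0957 ≈ 69.239
  n=3: λ₃ = 17.6301π² - 8.0957 ≈ 165.906
Since 1.9589π² ≈ 19.334 > 8.0957, all λₙ > 0.
The n=1 mode decays slowest → dominates as t → ∞.
Asymptotic: u ~ c₁ sin(πx/1) e^{-λ₁t} with decay rate λ₁ ≈ 11.238.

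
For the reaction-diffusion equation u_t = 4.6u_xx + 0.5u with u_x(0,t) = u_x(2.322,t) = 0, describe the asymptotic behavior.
u grows unboundedly. With Neumann BCs the constant mode has diffusion eigenvalue 0, so any r > 0 makes it grow like e^(0.5t); solution grows exponentially.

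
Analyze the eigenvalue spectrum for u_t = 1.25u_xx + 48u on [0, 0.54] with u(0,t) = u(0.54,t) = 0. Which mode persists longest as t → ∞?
Eigenvalues: λₙ = 1.25n²π²/0.54² - 48.
First three modes:
  n=1: λ₁ = 1.25π²/0.54² - 48 ≈ -5.692
  n=2: λ₂ = 5π²/0.54² - 48 ≈ 121.232
  n=3: λ₃ = 11.25π²/0.54² - 48 ≈ 332.772
Since 1.25π²/0.54² ≈ 42.308 < 48, λ₁ < 0.
The n=1 mode grows fastest (−λₙ is largest for n=1) → dominates.
Asymptotic: u ~ c₁ sin(πx/0.54) e^{5.692t} (exponential growth at rate −λ₁ ≈ 5.692).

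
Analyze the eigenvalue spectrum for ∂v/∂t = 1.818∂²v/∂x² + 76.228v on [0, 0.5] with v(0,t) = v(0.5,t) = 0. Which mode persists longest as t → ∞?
Eigenvalues: λₙ = 1.818n²π²/0.5² - 76.228.
First three modes:
  n=1: λ₁ = 1.818π²/0.5² - 76.228 ≈ -4.456
  n=2: λ₂ = 7.272π²/0.5² - 76.228 ≈ 210.859
  n=3: λ₃ = 16.362π²/0.5² - 76.228 ≈ 569.718
Since 1.818π²/0.5² ≈ 71.772 < 76.228, λ₁ < 0.
The n=1 mode grows fastest (−λₙ is largest for n=1) → dominates.
Asymptotic: v ~ c₁ sin(πx/0.5) e^{4.456t} (exponential growth at rate −λ₁ ≈ 4.456).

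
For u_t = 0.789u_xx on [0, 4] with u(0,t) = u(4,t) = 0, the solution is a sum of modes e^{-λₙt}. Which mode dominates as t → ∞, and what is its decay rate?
Eigenvalues: λₙ = 0.789n²π²/4².
First three modes:
  n=1: λ₁ = 0.789π²/4² ≈ 0.487
  n=2: λ₂ = 3.156π²/4² ≈ 1.947 (4× faster decay)
  n=3: λ₃ = 7.101π²/4² ≈ 4.38 (9× faster decay)
As t → ∞, higher modes decay exponentially faster. The n=1 mode dominates: u ~ c₁ sin(πx/4) e^{-λ₁t}.
Decay rate: λ₁ = 0.789π²/4² ≈ 0.487.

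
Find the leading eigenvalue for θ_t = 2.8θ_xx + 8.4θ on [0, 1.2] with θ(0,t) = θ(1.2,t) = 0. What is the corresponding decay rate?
Eigenvalues: λₙ = 2.8n²π²/1.2² - 8.4.
First three modes:
  n=1: λ₁ = 2.8π²/1.2² - 8.4 ≈ 10.791
  n=2: λ₂ = 11.2π²/1.2² - 8.4 ≈ 68.364
  n=3: λ₃ = 25.2π²/1.2² - 8.4 ≈ 164.318
Since 2.8π²/1.2² ≈ 19.191 > 8.4, all λₙ > 0.
The n=1 mode decays slowest → dominates as t → ∞.
Asymptotic: θ ~ c₁ sin(πx/1.2) e^{-λ₁t} with decay rate λ₁ ≈ 10.791.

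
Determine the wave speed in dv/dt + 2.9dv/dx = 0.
Speed = 2.9. Information travels along x - 2.9t = const (rightward).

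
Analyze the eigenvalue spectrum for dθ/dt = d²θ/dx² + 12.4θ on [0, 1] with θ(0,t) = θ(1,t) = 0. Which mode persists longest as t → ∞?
Eigenvalues: λₙ = n²π²/1² - 12.4.
First three modes:
  n=1: λ₁ = π² - 12.4 ≈ -2.53
  n=2: λ₂ = 4π² - 12.4 ≈ 27.078
  n=3: λ₃ = 9π² - 12.4 ≈ 76.426
Since π² ≈ 9.87 < 12.4, λ₁ < 0.
The n=1 mode grows fastest (−λₙ is largest for n=1) → dominates.
Asymptotic: θ ~ c₁ sin(πx/1) e^{2.53t} (exponential growth at rate −λ₁ ≈ 2.53).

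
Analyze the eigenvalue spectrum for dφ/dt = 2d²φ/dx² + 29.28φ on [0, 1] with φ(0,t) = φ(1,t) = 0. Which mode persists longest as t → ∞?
Eigenvalues: λₙ = 2n²π²/1² - 29.28.
First three modes:
  n=1: λ₁ = 2π² - 29.28 ≈ -9.541
  n=2: λ₂ = 8π² - 29.28 ≈ 49.677
  n=3: λ₃ = 18π² - 29.28 ≈ 148.373
Since 2π² ≈ 19.739 < 29.28, λ₁ < 0.
The n=1 mode grows fastest (−λₙ is largest for n=1) → dominates.
Asymptotic: φ ~ c₁ sin(πx/1) e^{9.541t} (exponential growth at rate −λ₁ ≈ 9.541).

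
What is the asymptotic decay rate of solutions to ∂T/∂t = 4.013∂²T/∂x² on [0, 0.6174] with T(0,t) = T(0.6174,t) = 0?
Eigenvalues: λₙ = 4.013n²π²/0.6174².
First three modes:
  n=1: λ₁ = 4.013π²/0.6174² ≈ 103.905
  n=2: λ₂ = 16.052π²/0.6174² ≈ 415.619 (4× faster decay)
  n=3: λ₃ = 36.117π²/0.6174² ≈ 935.143 (9× faster decay)
As t → ∞, higher modes decay exponentially faster. The n=1 mode dominates: T ~ c₁ sin(πx/0.6174) e^{-λ₁t}.
Decay rate: λ₁ = 4.013π²/0.6174² ≈ 103.905.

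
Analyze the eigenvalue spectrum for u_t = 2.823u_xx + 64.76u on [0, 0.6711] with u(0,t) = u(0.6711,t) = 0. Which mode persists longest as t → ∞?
Eigenvalues: λₙ = 2.823n²π²/0.6711² - 64.76.
First three modes:
  n=1: λ₁ = 2.823π²/0.6711² - 64.76 ≈ -2.896
  n=2: λ₂ = 11.292π²/0.6711² - 64.76 ≈ 182.695
  n=3: λ₃ = 25.407π²/0.6711² - 64.76 ≈ 492.014
Since 2.823π²/0.6711² ≈ 61.864 < 64.76, λ₁ < 0.
The n=1 mode grows fastest (−λₙ is largest for n=1) → dominates.
Asymptotic: u ~ c₁ sin(πx/0.6711) e^{2.896t} (exponential growth at rate −λ₁ ≈ 2.896).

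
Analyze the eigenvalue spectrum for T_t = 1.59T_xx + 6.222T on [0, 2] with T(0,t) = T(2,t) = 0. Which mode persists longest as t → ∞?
Eigenvalues: λₙ = 1.59n²π²/2² - 6.222.
First three modes:
  n=1: λ₁ = 1.59π²/2² - 6.222 ≈ -2.299
  n=2: λ₂ = 6.36π²/2² - 6.222 ≈ 9.471
  n=3: λ₃ = 14.31π²/2² - 6.222 ≈ 29.087
Since 1.59π²/2² ≈ 3.923 < 6.222, λ₁ < 0.
The n=1 mode grows fastest (−λₙ is largest for n=1) → dominates.
Asymptotic: T ~ c₁ sin(πx/2) e^{2.299t} (exponential growth at rate −λ₁ ≈ 2.299).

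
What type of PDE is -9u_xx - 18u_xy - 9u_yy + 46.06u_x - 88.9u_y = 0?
With A = -9, B = -18, C = -9, the discriminant is 0. This is a parabolic PDE.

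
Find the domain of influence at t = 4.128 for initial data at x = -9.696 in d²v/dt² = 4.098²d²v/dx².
Domain of influence: [-26.612544, 7.220544]. Data at x = -9.696 spreads outward at speed 4.098.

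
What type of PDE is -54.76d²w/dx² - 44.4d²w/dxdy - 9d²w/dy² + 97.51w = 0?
With A = -54.76, B = -44.4, C = -9, the discriminant is 0. This is a parabolic PDE.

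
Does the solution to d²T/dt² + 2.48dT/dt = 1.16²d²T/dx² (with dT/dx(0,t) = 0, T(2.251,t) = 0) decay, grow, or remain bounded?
T → 0. Damping (γ=2.48) dissipates energy; oscillations decay exponentially.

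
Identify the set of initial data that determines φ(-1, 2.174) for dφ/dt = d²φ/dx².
The entire real line. The heat equation has infinite propagation speed: any initial disturbance instantly affects all points (though exponentially small far away).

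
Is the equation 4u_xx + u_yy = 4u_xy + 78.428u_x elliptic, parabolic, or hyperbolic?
Rewriting in standard form: 4u_xx - 4u_xy + u_yy - 78.428u_x = 0. Computing B² - 4AC with A = 4, B = -4, C = 1: discriminant = 0 (zero). Answer: parabolic.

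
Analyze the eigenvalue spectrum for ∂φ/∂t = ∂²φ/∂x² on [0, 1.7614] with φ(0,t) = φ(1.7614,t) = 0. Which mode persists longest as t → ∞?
Eigenvalues: λₙ = n²π²/1.7614².
First three modes:
  n=1: λ₁ = π²/1.7614² ≈ 3.181
  n=2: λ₂ = 4π²/1.7614² ≈ 12.725 (4× faster decay)
  n=3: λ₃ = 9π²/1.7614² ≈ 28.63 (9× faster decay)
As t → ∞, higher modes decay exponentially faster. The n=1 mode dominates: φ ~ c₁ sin(πx/1.7614) e^{-λ₁t}.
Decay rate: λ₁ = π²/1.7614² ≈ 3.181.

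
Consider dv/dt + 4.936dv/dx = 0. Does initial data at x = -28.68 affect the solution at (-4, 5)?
Yes. The characteristic through (-4, 5) passes through x = -28.68.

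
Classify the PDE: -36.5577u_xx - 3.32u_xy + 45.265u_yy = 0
A = -36.5577, B = -3.32, C = 45.265. Discriminant B² - 4AC = 6630.159562. Since 6630.159562 > 0, hyperbolic.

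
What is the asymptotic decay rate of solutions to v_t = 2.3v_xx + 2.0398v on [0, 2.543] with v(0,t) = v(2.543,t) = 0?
Eigenvalues: λₙ = 2.3n²π²/2.543² - 2.0398.
First three modes:
  n=1: λ₁ = 2.3π²/2.543² - 2.0398 ≈ 1.47
  n=2: λ₂ = 9.2π²/2.543² - 2.0398 ≈ 12.001
  n=3: λ₃ = 20.7π²/2.543² - 2.0398 ≈ 29.552
Since 2.3π²/2.543² ≈ 3.51 > 2.0398, all λₙ > 0.
The n=1 mode decays slowest → dominates as t → ∞.
Asymptotic: v ~ c₁ sin(πx/2.543) e^{-λ₁t} with decay rate λ₁ ≈ 1.47.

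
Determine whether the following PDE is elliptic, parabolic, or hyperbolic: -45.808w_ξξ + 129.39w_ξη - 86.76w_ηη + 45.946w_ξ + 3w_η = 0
Coefficients: A = -45.808, B = 129.39, C = -86.76. B² - 4AC = 844.56378, which is positive, so the equation is hyperbolic.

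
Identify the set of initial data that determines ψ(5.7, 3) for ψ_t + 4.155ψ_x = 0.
A single point: x = -6.765. The characteristic through (5.7, 3) is x - 4.155t = const, so x = 5.7 - 4.155·3 = -6.765.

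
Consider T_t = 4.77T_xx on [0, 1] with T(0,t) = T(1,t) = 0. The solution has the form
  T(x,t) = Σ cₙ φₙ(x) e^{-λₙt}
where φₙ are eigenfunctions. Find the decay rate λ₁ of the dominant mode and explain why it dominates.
Eigenvalues: λₙ = 4.77n²π².
First three modes:
  n=1: λ₁ = 4.77π² ≈ 47.078
  n=2: λ₂ = 19.08π² ≈ 188.312 (4× faster decay)
  n=3: λ₃ = 42.93π² ≈ 423.702 (9× faster decay)
As t → ∞, higher modes decay exponentially faster. The n=1 mode dominates: T ~ c₁ sin(πx) e^{-λ₁t}.
Decay rate: λ₁ = 4.77π² ≈ 47.078.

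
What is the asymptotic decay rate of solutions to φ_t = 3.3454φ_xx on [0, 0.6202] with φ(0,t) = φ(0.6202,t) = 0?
Eigenvalues: λₙ = 3.3454n²π²/0.6202².
First three modes:
  n=1: λ₁ = 3.3454π²/0.6202² ≈ 85.839
  n=2: λ₂ = 13.3816π²/0.6202² ≈ 343.356 (4× faster decay)
  n=3: λ₃ = 30.1086π²/0.6202² ≈ 772.55 (9× faster decay)
As t → ∞, higher modes decay exponentially faster. The n=1 mode dominates: φ ~ c₁ sin(πx/0.6202) e^{-λ₁t}.
Decay rate: λ₁ = 3.3454π²/0.6202² ≈ 85.839.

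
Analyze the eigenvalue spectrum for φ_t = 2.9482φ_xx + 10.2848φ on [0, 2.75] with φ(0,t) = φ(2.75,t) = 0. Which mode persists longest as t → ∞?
Eigenvalues: λₙ = 2.9482n²π²/2.75² - 10.2848.
First three modes:
  n=1: λ₁ = 2.9482π²/2.75² - 10.2848 ≈ -6.437
  n=2: λ₂ = 11.7928π²/2.75² - 10.2848 ≈ 5.106
  n=3: λ₃ = 26.5338π²/2.75² - 10.2848 ≈ 24.344
Since 2.9482π²/2.75² ≈ 3.848 < 10.2848, λ₁ < 0.
The n=1 mode grows fastest (−λₙ is largest for n=1) → dominates.
Asymptotic: φ ~ c₁ sin(πx/2.75) e^{6.437t} (exponential growth at rate −λ₁ ≈ 6.437).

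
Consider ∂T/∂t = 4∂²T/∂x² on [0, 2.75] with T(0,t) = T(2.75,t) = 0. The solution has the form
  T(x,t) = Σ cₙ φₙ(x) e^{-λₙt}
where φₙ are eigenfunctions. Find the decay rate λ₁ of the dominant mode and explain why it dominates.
Eigenvalues: λₙ = 4n²π²/2.75².
First three modes:
  n=1: λ₁ = 4π²/2.75² ≈ 5.22
  n=2: λ₂ = 16π²/2.75² ≈ 20.881 (4× faster decay)
  n=3: λ₃ = 36π²/2.75² ≈ 46.983 (9× faster decay)
As t → ∞, higher modes decay exponentially faster. The n=1 mode dominates: T ~ c₁ sin(πx/2.75) e^{-λ₁t}.
Decay rate: λ₁ = 4π²/2.75² ≈ 5.22.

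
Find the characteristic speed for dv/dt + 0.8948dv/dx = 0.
Speed = 0.8948. Information travels along x - 0.8948t = const (rightward).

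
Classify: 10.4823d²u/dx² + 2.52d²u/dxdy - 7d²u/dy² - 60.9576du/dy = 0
Hyperbolic (discriminant = 299.8548).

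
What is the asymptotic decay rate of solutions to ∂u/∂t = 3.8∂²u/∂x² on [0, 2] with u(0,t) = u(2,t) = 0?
Eigenvalues: λₙ = 3.8n²π²/2².
First three modes:
  n=1: λ₁ = 3.8π²/2² ≈ 9.376
  n=2: λ₂ = 15.2π²/2² ≈ 37.504 (4× faster decay)
  n=3: λ₃ = 34.2π²/2² ≈ 84.385 (9× faster decay)
As t → ∞, higher modes decay exponentially faster. The n=1 mode dominates: u ~ c₁ sin(πx/2) e^{-λ₁t}.
Decay rate: λ₁ = 3.8π²/2² ≈ 9.376.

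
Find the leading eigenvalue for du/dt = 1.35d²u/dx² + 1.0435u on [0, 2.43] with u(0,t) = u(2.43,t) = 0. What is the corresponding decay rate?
Eigenvalues: λₙ = 1.35n²π²/2.43² - 1.0435.
First three modes:
  n=1: λ₁ = 1.35π²/2.43² - 1.0435 ≈ 1.213
  n=2: λ₂ = 5.4π²/2.43² - 1.0435 ≈ 7.982
  n=3: λ₃ = 12.15π²/2.43² - 1.0435 ≈ 19.264
Since 1.35π²/2.43² ≈ 2.256 > 1.0435, all λₙ > 0.
The n=1 mode decays slowest → dominates as t → ∞.
Asymptotic: u ~ c₁ sin(πx/2.43) e^{-λ₁t} with decay rate λ₁ ≈ 1.213.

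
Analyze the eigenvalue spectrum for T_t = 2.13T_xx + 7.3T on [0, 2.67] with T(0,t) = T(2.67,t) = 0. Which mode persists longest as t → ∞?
Eigenvalues: λₙ = 2.13n²π²/2.67² - 7.3.
First three modes:
  n=1: λ₁ = 2.13π²/2.67² - 7.3 ≈ -4.351
  n=2: λ₂ = 8.52π²/2.67² - 7.3 ≈ 4.496
  n=3: λ₃ = 19.17π²/2.67² - 7.3 ≈ 19.24
Since 2.13π²/2.67² ≈ 2.949 < 7.3, λ₁ < 0.
The n=1 mode grows fastest (−λₙ is largest for n=1) → dominates.
Asymptotic: T ~ c₁ sin(πx/2.67) e^{4.351t} (exponential growth at rate −λ₁ ≈ 4.351).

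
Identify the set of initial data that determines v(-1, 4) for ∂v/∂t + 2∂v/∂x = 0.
A single point: x = -9. The characteristic through (-1, 4) is x - 2t = const, so x = -1 - 2·4 = -9.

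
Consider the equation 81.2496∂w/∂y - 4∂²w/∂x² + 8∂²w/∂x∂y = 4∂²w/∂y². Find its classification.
Rewriting in standard form: -4∂²w/∂x² + 8∂²w/∂x∂y - 4∂²w/∂y² + 81.2496∂w/∂y = 0. Parabolic. (A = -4, B = 8, C = -4 gives B² - 4AC = 0.)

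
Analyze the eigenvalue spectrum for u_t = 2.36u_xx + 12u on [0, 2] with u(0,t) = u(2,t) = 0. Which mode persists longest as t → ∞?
Eigenvalues: λₙ = 2.36n²π²/2² - 12.
First three modes:
  n=1: λ₁ = 2.36π²/2² - 12 ≈ -6.177
  n=2: λ₂ = 9.44π²/2² - 12 ≈ 11.292
  n=3: λ₃ = 21.24π²/2² - 12 ≈ 40.408
Since 2.36π²/2² ≈ 5.823 < 12, λ₁ < 0.
The n=1 mode grows fastest (−λₙ is largest for n=1) → dominates.
Asymptotic: u ~ c₁ sin(πx/2) e^{6.177t} (exponential growth at rate −λ₁ ≈ 6.177).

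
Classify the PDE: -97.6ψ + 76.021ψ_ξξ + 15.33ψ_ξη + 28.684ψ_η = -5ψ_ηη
Rewriting in standard form: 76.021ψ_ξξ + 15.33ψ_ξη + 5ψ_ηη + 28.684ψ_η - 97.6ψ = 0. A = 76.021, B = 15.33, C = 5. Discriminant B² - 4AC = -1285.4111. Since -1285.4111 < 0, elliptic.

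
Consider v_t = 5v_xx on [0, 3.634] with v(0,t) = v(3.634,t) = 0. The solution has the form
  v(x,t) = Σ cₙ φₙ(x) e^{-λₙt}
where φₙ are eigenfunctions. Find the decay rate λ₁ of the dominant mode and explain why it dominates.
Eigenvalues: λₙ = 5n²π²/3.634².
First three modes:
  n=1: λ₁ = 5π²/3.634² ≈ 3.737
  n=2: λ₂ = 20π²/3.634² ≈ 14.947 (4× faster decay)
  n=3: λ₃ = 45π²/3.634² ≈ 33.631 (9× faster decay)
As t → ∞, higher modes decay exponentially faster. The n=1 mode dominates: v ~ c₁ sin(πx/3.634) e^{-λ₁t}.
Decay rate: λ₁ = 5π²/3.634² ≈ 3.737.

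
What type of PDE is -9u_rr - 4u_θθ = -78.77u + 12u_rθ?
Rewriting in standard form: -9u_rr - 12u_rθ - 4u_θθ + 78.77u = 0. With A = -9, B = -12, C = -4, the discriminant is 0. This is a parabolic PDE.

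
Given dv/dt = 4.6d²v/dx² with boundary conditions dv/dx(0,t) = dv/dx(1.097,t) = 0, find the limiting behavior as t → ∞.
v → constant (steady state). Heat is conserved (no flux at boundaries); solution approaches the spatial average.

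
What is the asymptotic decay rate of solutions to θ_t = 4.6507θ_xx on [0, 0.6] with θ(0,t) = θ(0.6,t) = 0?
Eigenvalues: λₙ = 4.6507n²π²/0.6².
First three modes:
  n=1: λ₁ = 4.6507π²/0.6² ≈ 127.502
  n=2: λ₂ = 18.6028π²/0.6² ≈ 510.006 (4× faster decay)
  n=3: λ₃ = 41.8563π²/0.6² ≈ 1147.514 (9× faster decay)
As t → ∞, higher modes decay exponentially faster. The n=1 mode dominates: θ ~ c₁ sin(πx/0.6) e^{-λ₁t}.
Decay rate: λ₁ = 4.6507π²/0.6² ≈ 127.502.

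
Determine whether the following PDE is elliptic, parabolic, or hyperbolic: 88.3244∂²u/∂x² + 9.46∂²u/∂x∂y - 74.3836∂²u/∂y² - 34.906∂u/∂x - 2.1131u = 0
Coefficients: A = 88.3244, B = 9.46, C = -74.3836. B² - 4AC = 26369.03895936, which is positive, so the equation is hyperbolic.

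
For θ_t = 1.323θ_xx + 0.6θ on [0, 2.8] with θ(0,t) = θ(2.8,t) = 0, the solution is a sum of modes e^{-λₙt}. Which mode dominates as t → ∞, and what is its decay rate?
Eigenvalues: λₙ = 1.323n²π²/2.8² - 0.6.
First three modes:
  n=1: λ₁ = 1.323π²/2.8² - 0.6 ≈ 1.065
  n=2: λ₂ = 5.292π²/2.8² - 0.6 ≈ 6.062
  n=3: λ₃ = 11.907π²/2.8² - 0.6 ≈ 14.389
Since 1.323π²/2.8² ≈ 1.665 > 0.6, all λₙ > 0.
The n=1 mode decays slowest → dominates as t → ∞.
Asymptotic: θ ~ c₁ sin(πx/2.8) e^{-λ₁t} with decay rate λ₁ ≈ 1.065.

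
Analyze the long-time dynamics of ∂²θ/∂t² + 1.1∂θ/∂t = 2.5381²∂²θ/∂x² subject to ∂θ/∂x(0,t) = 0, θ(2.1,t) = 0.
Long-time behavior: θ → 0. Damping (γ=1.1) dissipates energy; oscillations decay exponentially.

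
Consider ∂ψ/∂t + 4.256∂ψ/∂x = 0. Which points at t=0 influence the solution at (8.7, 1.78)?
A single point: x = 1.12432. The characteristic through (8.7, 1.78) is x - 4.256t = const, so x = 8.7 - 4.256·1.78 = 1.12432.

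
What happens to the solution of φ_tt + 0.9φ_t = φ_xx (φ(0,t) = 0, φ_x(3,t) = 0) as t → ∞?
φ → 0. Damping (γ=0.9) dissipates energy; oscillations decay exponentially.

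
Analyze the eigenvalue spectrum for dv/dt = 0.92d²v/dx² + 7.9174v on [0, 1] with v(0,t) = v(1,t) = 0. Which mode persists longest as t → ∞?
Eigenvalues: λₙ = 0.92n²π²/1² - 7.9174.
First three modes:
  n=1: λ₁ = 0.92π² - 7.9174 ≈ 1.163
  n=2: λ₂ = 3.68π² - 7.9174 ≈ 28.403
  n=3: λ₃ = 8.28π² - 7.9174 ≈ 73.803
Since 0.92π² ≈ 9.08 > 7.9174, all λₙ > 0.
The n=1 mode decays slowest → dominates as t → ∞.
Asymptotic: v ~ c₁ sin(πx/1) e^{-λ₁t} with decay rate λ₁ ≈ 1.163.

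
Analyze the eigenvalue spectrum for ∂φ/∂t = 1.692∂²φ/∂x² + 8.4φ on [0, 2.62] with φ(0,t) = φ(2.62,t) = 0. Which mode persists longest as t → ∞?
Eigenvalues: λₙ = 1.692n²π²/2.62² - 8.4.
First three modes:
  n=1: λ₁ = 1.692π²/2.62² - 8.4 ≈ -5.967
  n=2: λ₂ = 6.768π²/2.62² - 8.4 ≈ 1.331
  n=3: λ₃ = 15.228π²/2.62² - 8.4 ≈ 13.495
Since 1.692π²/2.62² ≈ 2.433 < 8.4, λ₁ < 0.
The n=1 mode grows fastest (−λₙ is largest for n=1) → dominates.
Asymptotic: φ ~ c₁ sin(πx/2.62) e^{5.967t} (exponential growth at rate −λ₁ ≈ 5.967).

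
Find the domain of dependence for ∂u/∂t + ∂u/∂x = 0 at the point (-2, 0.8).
A single point: x = -2.8. The characteristic through (-2, 0.8) is x - 1t = const, so x = -2 - 1·0.8 = -2.8.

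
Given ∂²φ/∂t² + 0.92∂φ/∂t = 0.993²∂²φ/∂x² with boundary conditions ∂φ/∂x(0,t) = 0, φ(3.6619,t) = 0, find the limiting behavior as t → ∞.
φ → 0. Damping (γ=0.92) dissipates energy; oscillations decay exponentially.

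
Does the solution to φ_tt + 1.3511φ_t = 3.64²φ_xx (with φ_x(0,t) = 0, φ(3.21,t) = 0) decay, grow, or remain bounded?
φ → 0. Damping (γ=1.3511) dissipates energy; oscillations decay exponentially.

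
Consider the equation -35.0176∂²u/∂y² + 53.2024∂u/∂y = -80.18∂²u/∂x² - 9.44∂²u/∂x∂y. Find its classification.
Rewriting in standard form: 80.18∂²u/∂x² + 9.44∂²u/∂x∂y - 35.0176∂²u/∂y² + 53.2024∂u/∂y = 0. Hyperbolic. (A = 80.18, B = 9.44, C = -35.0176 gives B² - 4AC = 11319.958272.)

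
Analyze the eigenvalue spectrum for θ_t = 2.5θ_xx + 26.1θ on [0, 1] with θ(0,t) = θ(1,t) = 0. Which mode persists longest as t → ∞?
Eigenvalues: λₙ = 2.5n²π²/1² - 26.1.
First three modes:
  n=1: λ₁ = 2.5π² - 26.1 ≈ -1.426
  n=2: λ₂ = 10π² - 26.1 ≈ 72.596
  n=3: λ₃ = 22.5π² - 26.1 ≈ 195.966
Since 2.5π² ≈ 24.674 < 26.1, λ₁ < 0.
The n=1 mode grows fastest (−λₙ is largest for n=1) → dominates.
Asymptotic: θ ~ c₁ sin(πx/1) e^{1.426t} (exponential growth at rate −λ₁ ≈ 1.426).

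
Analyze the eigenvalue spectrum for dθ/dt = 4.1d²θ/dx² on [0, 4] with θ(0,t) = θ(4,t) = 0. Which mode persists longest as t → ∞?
Eigenvalues: λₙ = 4.1n²π²/4².
First three modes:
  n=1: λ₁ = 4.1π²/4² ≈ 2.529
  n=2: λ₂ = 16.4π²/4² ≈ 10.116 (4× faster decay)
  n=3: λ₃ = 36.9π²/4² ≈ 22.762 (9× faster decay)
As t → ∞, higher modes decay exponentially faster. The n=1 mode dominates: θ ~ c₁ sin(πx/4) e^{-λ₁t}.
Decay rate: λ₁ = 4.1π²/4² ≈ 2.529.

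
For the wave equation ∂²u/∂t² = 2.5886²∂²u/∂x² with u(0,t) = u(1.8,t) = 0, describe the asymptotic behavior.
u oscillates (no decay). Energy is conserved; the solution oscillates indefinitely as standing waves.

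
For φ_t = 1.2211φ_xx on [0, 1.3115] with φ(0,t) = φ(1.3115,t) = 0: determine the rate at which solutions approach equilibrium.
Eigenvalues: λₙ = 1.2211n²π²/1.3115².
First three modes:
  n=1: λ₁ = 1.2211π²/1.3115² ≈ 7.007
  n=2: λ₂ = 4.8844π²/1.3115² ≈ 28.027 (4× faster decay)
  n=3: λ₃ = 10.9899π²/1.3115² ≈ 63.06 (9× faster decay)
As t → ∞, higher modes decay exponentially faster. The n=1 mode dominates: φ ~ c₁ sin(πx/1.3115) e^{-λ₁t}.
Decay rate: λ₁ = 1.2211π²/1.3115² ≈ 7.007.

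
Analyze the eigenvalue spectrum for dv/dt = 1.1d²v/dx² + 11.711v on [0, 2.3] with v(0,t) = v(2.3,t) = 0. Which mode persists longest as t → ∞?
Eigenvalues: λₙ = 1.1n²π²/2.3² - 11.711.
First three modes:
  n=1: λ₁ = 1.1π²/2.3² - 11.711 ≈ -9.659
  n=2: λ₂ = 4.4π²/2.3² - 11.711 ≈ -3.502
  n=3: λ₃ = 9.9π²/2.3² - 11.711 ≈ 6.76
Since 1.1π²/2.3² ≈ 2.052 < 11.711, λ₁ < 0.
The n=1 mode grows fastest (−λₙ is largest for n=1) → dominates.
Asymptotic: v ~ c₁ sin(πx/2.3) e^{9.659t} (exponential growth at rate −λ₁ ≈ 9.659).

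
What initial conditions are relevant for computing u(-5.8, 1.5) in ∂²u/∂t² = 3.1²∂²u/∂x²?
Domain of dependence: [-10.45, -1.15]. Signals travel at speed 3.1, so data within |x - -5.8| ≤ 3.1·1.5 = 4.65 can reach the point.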